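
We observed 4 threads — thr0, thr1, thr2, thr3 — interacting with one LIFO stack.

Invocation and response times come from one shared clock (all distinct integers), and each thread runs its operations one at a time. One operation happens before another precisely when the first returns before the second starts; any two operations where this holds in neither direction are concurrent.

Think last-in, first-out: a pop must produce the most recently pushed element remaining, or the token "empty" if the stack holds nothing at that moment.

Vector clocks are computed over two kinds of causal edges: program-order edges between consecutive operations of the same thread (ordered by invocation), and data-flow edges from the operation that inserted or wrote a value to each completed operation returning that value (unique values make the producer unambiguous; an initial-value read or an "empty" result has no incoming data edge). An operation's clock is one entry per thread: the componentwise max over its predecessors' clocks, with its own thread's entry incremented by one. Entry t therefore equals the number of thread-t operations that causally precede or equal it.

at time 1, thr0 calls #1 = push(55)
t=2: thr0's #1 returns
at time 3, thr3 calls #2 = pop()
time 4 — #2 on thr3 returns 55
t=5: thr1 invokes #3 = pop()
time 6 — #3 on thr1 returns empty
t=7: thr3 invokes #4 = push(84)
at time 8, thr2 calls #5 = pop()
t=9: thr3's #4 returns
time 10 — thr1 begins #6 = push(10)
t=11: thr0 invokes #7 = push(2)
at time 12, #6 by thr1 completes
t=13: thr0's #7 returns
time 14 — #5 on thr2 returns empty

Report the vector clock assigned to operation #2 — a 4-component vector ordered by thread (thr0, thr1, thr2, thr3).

invoked at 8, #5 has no predecessors; its own thr2 bump gives (0, 0, 1, 0)
invoked at 5, #3 has no predecessors; its own thr1 bump gives (0, 1, 0, 0)
invoked at 1, #1 has no predecessors; its own thr0 bump gives (1, 0, 0, 0)
#6 (invocation 10): componentwise max over VC(#3)=(0, 1, 0, 0), +1 at thr1, giving (0, 2, 0, 0)
#2 (invocation 3): componentwise max over VC(#1)=(1, 0, 0, 0), +1 at thr3, giving (1, 0, 0, 1)
#7 (invocation 11): componentwise max over VC(#1)=(1, 0, 0, 0), +1 at thr0, giving (2, 0, 0, 0)
#4 (invocation 7): componentwise max over VC(#2)=(1, 0, 0, 1), +1 at thr3, giving (1, 0, 0, 2)
target: VC(#2) = (1, 0, 0, 1)

(1, 0, 0, 1)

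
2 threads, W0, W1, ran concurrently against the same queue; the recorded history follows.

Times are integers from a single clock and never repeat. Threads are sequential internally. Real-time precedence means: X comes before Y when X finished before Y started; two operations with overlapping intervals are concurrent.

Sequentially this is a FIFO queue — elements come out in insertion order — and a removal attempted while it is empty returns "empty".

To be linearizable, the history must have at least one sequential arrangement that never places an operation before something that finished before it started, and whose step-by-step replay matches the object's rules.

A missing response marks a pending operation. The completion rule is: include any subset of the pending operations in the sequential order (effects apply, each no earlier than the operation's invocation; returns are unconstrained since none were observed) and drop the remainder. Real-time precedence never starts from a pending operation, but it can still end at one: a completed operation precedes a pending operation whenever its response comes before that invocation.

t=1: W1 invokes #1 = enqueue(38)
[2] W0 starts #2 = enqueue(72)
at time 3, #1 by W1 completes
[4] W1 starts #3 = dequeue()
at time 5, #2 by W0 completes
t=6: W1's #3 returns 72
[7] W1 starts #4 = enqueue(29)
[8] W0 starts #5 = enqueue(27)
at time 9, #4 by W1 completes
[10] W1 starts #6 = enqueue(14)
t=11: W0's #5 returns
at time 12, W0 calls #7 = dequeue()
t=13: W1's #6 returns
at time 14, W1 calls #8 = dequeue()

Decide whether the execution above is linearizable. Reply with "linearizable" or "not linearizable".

linearizable

witness order: #2, #1, #3, #4, #5, #6
1. #2 enqueue(72), leaving queue <72>
2. #1 enqueue(38), leaving queue <72,38>
3. #3 dequeue() → 72, leaving queue <38>
4. #4 enqueue(29), leaving queue <38,29>
5. #5 enqueue(27), leaving queue <38,29,27>
6. #6 enqueue(14), leaving queue <38,29,27,14>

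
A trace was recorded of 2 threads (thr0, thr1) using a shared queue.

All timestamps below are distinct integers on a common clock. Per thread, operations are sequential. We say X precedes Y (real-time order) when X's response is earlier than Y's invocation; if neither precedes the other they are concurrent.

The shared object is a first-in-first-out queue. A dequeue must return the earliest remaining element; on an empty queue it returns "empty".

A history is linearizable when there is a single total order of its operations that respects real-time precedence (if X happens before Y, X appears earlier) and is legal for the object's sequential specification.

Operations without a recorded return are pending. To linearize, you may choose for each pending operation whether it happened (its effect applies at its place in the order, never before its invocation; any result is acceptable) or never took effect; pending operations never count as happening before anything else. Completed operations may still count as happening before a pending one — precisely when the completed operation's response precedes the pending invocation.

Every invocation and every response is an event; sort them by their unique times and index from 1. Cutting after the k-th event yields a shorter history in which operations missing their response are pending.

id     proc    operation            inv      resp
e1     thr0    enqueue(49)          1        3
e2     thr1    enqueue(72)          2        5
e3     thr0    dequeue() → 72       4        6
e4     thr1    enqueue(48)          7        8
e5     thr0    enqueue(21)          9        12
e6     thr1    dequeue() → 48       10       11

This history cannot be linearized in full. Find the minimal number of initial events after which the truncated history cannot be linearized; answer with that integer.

a valid linearization of events 1..10 exists, for instance e2, e1, e3, e4:
1. e2 enqueue(72), leaving queue <72>
2. e1 enqueue(49), leaving queue <72,49>
3. e3 dequeue() → 72, leaving queue <49>
4. e4 enqueue(48), leaving queue <49,48>
at event 11 (e6's time-11 response) nothing linearizes any more
no escape via the 1 pending operation (e5): every completion choice fails
e.g. e1, e2, e3, e4, e6 (pending dropped): illegal at step 3, since e3 dequeue() → 72 cannot apply there
e.g. e1, e3, e2, e4, e6 (pending dropped): illegal at step 2, since e3 dequeue() → 72 cannot apply there

11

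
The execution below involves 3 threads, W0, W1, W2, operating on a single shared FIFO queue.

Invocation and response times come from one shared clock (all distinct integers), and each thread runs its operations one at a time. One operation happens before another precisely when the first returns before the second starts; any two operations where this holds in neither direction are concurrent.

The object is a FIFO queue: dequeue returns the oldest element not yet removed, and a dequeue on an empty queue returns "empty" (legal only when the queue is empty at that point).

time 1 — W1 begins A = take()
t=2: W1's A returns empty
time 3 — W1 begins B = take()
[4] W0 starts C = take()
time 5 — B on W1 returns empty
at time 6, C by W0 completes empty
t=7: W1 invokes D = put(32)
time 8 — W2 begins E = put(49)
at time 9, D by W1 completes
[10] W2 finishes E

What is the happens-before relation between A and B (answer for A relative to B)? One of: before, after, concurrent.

A spans [1,2], B spans [3,5]
resp(A)=2 < inv(B)=3

before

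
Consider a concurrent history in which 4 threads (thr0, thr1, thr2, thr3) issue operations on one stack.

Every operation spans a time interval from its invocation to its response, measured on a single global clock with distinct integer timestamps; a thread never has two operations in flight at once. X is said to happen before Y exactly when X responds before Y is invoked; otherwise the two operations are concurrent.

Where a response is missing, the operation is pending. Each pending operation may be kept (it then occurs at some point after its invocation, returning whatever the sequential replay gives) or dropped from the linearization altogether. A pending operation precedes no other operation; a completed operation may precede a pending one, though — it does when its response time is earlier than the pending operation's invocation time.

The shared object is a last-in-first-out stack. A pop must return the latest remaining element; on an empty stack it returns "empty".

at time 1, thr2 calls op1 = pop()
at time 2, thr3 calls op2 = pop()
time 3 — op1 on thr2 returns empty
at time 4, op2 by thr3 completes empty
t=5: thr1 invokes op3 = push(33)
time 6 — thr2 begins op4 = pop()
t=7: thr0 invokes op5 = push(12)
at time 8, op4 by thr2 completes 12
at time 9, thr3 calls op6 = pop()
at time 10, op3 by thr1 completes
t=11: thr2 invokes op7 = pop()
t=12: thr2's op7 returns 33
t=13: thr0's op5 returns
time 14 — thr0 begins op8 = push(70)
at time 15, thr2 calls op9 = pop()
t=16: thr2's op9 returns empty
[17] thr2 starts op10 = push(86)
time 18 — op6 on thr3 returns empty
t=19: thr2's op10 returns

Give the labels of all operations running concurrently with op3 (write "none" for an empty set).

op3 spans [5,10]; an op avoiding the whole window 5..10 is ordered, any other is concurrent
op1 [1,3]: before
op2 [2,4]: before
op4 [6,8]: concurrent
op5 [7,13]: concurrent
op6 [9,18]: concurrent
op7 [11,12]: after
op8 [14,…): after
op9 [15,16]: after
op10 [17,19]: after

op4, op5, op6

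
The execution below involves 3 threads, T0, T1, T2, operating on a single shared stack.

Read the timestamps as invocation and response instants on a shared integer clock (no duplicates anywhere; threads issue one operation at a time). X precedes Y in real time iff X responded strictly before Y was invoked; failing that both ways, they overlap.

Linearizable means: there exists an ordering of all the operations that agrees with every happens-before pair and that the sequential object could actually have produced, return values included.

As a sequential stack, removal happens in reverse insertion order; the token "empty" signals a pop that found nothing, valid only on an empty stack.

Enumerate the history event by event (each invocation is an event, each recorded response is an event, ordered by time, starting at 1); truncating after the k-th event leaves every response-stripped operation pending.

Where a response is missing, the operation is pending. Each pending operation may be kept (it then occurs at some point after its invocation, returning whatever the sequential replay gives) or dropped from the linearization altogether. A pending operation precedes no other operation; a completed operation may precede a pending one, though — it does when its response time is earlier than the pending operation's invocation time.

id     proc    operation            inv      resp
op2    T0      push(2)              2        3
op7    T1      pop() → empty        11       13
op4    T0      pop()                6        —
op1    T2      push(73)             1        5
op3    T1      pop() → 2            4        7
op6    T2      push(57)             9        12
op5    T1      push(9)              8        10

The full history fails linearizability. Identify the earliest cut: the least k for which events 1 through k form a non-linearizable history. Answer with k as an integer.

13

a valid linearization of events 1..12 exists, for instance op1, op2, op3, op4, op5, op6:
after step 1 (op1 push(73)): stack <73>
after step 2 (op2 push(2)): stack <73,2>
after step 3 (op3 pop() → 2): stack <73>
after step 4 (op4 pop() (pending, included)): stack <>
after step 5 (op5 push(9)): stack <9>
after step 6 (op6 push(57)): stack <9,57>
include event 13 — op7 responding at 13 — and every candidate order breaks
every completion of the 1 pending operation (op4) was checked; none linearizes
take op1, op2, op3, op5, op6, op7 (pending dropped): step 6 already fails, because op7 pop() → empty cannot occur there
take op1, op2, op3, op5, op7, op6 (pending dropped): step 5 already fails, because op7 pop() → empty cannot occur there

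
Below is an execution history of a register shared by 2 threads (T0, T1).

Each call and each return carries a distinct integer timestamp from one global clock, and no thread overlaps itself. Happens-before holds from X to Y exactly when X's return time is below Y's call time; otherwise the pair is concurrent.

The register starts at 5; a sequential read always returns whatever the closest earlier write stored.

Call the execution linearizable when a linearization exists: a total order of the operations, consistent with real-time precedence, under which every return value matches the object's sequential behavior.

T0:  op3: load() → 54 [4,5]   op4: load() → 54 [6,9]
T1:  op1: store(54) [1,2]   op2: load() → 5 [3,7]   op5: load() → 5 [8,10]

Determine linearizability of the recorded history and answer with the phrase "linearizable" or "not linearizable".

not linearizable

the violation lands at event 7, op2's response at time 7: events 1..6 linearize, events 1..7 do not
3 completed operations, 2 real-time-consistent orders — every register replay fails
include/drop combinations of the 1 pending operation (op4) were all tried; none helps
e.g. op1, op2, op3 (pending dropped): illegal at step 2, since op2 load() → 5 cannot apply there
e.g. op1, op3, op2 (pending dropped): illegal at step 3, since op2 load() → 5 cannot apply there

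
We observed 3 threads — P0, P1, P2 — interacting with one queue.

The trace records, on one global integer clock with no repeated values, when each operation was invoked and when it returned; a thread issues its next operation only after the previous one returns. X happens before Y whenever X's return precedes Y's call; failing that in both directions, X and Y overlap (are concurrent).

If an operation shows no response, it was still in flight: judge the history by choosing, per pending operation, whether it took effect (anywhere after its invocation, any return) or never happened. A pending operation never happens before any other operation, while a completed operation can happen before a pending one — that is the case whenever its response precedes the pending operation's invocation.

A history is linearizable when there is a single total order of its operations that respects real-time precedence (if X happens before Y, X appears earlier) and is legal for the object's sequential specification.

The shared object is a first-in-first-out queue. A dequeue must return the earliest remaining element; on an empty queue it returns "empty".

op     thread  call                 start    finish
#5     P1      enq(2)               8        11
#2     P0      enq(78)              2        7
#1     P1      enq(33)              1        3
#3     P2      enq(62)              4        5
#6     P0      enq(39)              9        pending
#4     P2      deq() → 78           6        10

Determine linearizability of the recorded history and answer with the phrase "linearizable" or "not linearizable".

linearizable

witness order: #2, #1, #3, #4, #5
1. #2 enq(78), leaving queue <78>
2. #1 enq(33), leaving queue <78,33>
3. #3 enq(62), leaving queue <78,33,62>
4. #4 deq() → 78, leaving queue <33,62>
5. #5 enq(2), leaving queue <33,62,2>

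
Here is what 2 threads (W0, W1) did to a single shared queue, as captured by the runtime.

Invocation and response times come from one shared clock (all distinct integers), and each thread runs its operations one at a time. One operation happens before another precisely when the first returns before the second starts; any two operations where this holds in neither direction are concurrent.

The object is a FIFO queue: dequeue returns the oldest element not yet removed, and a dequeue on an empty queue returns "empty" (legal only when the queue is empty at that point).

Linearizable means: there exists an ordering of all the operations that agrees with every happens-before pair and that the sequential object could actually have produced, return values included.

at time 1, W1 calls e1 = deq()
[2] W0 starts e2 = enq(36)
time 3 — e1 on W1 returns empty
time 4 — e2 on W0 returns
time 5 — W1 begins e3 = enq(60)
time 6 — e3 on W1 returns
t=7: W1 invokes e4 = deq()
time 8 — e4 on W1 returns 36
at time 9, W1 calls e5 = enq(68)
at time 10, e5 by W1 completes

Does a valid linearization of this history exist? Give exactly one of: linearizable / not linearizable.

a witness: e1, e2, e3, e4, e5
1. e1 deq() → empty, leaving queue <>
2. e2 enq(36), leaving queue <36>
3. e3 enq(60), leaving queue <36,60>
4. e4 deq() → 36, leaving queue <60>
5. e5 enq(68), leaving queue <60,68>

linearizable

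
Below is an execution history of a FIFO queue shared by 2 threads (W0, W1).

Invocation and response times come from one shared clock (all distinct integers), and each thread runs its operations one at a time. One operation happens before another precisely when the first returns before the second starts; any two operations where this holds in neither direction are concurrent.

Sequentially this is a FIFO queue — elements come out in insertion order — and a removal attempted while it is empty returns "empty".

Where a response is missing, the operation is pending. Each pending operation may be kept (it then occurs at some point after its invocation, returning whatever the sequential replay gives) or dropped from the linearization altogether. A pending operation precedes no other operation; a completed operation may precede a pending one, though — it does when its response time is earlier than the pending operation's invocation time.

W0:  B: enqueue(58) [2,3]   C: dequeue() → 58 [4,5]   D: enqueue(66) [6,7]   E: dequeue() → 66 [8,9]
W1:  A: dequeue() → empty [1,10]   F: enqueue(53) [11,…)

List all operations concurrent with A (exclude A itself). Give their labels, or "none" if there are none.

B, C, D, E

overlap test against A [1,10]: concurrent iff the interval meets 1..10
B [2,3]: concurrent
C [4,5]: concurrent
D [6,7]: concurrent
E [8,9]: concurrent
F [11,…): after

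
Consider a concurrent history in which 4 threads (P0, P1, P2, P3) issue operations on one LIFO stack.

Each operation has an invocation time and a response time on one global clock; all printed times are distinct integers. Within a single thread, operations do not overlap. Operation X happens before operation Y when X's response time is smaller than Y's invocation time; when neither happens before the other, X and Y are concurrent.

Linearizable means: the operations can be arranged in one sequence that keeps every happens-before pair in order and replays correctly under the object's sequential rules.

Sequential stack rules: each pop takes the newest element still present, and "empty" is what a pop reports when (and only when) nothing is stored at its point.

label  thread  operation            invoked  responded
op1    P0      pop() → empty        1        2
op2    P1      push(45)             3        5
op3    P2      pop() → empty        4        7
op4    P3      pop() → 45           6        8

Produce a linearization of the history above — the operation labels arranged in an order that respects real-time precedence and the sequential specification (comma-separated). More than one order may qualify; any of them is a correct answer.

op1, op2, op4, op3

after step 1 (op1 pop() → empty): stack <>
after step 2 (op2 push(45)): stack <45>
after step 3 (op4 pop() → 45): stack <>
after step 4 (op3 pop() → empty): stack <>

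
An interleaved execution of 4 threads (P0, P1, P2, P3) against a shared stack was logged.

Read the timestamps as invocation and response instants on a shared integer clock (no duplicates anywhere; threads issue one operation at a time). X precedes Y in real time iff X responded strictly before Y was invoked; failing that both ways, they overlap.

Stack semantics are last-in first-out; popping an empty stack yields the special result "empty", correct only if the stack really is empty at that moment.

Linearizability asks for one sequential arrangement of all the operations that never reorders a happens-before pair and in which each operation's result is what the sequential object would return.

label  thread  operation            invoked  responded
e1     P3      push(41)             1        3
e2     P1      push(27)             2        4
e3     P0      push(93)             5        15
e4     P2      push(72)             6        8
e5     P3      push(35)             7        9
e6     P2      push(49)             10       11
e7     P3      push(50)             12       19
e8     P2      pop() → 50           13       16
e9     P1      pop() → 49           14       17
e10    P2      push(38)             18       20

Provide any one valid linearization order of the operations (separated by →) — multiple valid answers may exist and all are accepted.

step 1: e1 push(41) — stack <41>
step 2: e2 push(27) — stack <41,27>
step 3: e3 push(93) — stack <41,27,93>
step 4: e4 push(72) — stack <41,27,93,72>
step 5: e5 push(35) — stack <41,27,93,72,35>
step 6: e6 push(49) — stack <41,27,93,72,35,49>
step 7: e7 push(50) — stack <41,27,93,72,35,49,50>
step 8: e8 pop() → 50 — stack <41,27,93,72,35,49>
step 9: e9 pop() → 49 — stack <41,27,93,72,35>
step 10: e10 push(38) — stack <41,27,93,72,35,38>

e1 → e2 → e3 → e4 → e5 → e6 → e7 → e8 → e9 → e10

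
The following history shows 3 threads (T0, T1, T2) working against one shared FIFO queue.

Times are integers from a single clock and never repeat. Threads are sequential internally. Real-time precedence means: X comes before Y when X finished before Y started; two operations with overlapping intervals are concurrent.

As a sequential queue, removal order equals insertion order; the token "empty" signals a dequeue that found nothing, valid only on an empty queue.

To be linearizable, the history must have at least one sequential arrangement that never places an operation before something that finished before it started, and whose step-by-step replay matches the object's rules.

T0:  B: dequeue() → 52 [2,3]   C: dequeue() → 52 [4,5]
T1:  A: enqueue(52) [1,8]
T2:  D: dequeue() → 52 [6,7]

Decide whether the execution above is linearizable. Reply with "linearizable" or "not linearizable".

not linearizable

already the first 5 events (up to C's response at time 5) admit no linearization; the first 4 still do
the completed operations (2 total) allow one real-time order; the FIFO queue replay rejects it
completion choices over the 1 pending operation (A) were checked; none helps
e.g. B, C (pending dropped): illegal at step 1, since B dequeue() → 52 cannot apply there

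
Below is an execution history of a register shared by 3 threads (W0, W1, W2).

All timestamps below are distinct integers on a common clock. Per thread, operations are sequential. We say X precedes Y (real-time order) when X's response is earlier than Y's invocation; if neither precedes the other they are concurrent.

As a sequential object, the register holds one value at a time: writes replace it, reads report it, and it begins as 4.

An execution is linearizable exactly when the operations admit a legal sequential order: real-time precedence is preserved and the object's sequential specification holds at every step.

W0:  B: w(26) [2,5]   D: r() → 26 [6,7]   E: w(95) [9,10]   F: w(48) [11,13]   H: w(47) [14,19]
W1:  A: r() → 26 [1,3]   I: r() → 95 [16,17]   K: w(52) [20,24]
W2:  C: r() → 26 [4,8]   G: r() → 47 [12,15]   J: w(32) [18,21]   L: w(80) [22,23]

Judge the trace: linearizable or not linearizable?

through event 16 a valid linearization exists; event 17 (I responding at time 17) ends that
real-time-consistent orders of the 8 completed operations: 10 — all fail the register replay
no completion choice of the 1 pending operation (H) rescues it — every subset was tried
take A, B, C, D, E, F, G, I (pending dropped): step 1 already fails, because A r() → 26 cannot occur there
take A, B, C, D, E, G, F, I (pending dropped): step 1 already fails, because A r() → 26 cannot occur there

not linearizable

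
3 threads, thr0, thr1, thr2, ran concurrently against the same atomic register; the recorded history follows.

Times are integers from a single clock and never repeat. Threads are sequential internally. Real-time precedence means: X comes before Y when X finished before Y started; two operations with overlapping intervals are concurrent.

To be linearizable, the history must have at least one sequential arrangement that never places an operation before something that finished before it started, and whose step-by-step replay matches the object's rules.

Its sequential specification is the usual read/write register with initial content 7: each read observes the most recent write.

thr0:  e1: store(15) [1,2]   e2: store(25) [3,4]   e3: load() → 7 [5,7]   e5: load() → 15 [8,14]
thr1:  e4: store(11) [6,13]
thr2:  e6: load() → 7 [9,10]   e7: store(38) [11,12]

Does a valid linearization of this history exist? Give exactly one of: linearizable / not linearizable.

through event 6 a valid linearization exists; event 7 (e3 responding at time 7) ends that
the completed operations (3 total) allow one real-time order; the atomic register replay rejects it
no escape via the 1 pending operation (e4): every completion choice fails
for example e1, e2, e3 (pending dropped) fails at step 3: e3 load() → 7 is not legal there

not linearizable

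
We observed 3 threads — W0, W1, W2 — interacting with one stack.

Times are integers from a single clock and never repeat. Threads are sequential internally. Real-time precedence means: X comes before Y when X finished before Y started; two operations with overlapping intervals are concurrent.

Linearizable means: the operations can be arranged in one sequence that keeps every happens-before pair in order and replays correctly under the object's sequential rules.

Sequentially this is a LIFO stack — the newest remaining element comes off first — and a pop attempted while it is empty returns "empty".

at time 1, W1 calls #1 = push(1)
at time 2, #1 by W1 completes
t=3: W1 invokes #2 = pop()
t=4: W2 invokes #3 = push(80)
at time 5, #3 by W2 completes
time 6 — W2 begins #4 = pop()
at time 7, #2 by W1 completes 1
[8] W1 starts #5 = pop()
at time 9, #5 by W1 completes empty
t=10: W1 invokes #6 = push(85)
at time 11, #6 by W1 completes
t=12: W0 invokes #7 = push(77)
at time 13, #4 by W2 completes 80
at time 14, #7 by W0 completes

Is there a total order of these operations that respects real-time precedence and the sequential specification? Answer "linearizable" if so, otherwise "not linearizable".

linearizable

witness order: #1, #2, #3, #4, #5, #6, #7
after step 1 (#1 push(1)): stack <1>
after step 2 (#2 pop() → 1): stack <>
after step 3 (#3 push(80)): stack <80>
after step 4 (#4 pop() → 80): stack <>
after step 5 (#5 pop() → empty): stack <>
after step 6 (#6 push(85)): stack <85>
after step 7 (#7 push(77)): stack <85,77>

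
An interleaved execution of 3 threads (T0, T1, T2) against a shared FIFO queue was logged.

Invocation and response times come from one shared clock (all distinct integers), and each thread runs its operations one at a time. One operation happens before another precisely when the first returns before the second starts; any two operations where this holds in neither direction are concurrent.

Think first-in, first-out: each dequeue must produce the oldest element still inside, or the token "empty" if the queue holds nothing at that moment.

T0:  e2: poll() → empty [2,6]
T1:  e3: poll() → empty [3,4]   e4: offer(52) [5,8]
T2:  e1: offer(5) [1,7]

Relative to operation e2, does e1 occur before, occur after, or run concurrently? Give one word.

e1 spans [1,7], e2 spans [2,6]
the intervals overlap in both directions

concurrent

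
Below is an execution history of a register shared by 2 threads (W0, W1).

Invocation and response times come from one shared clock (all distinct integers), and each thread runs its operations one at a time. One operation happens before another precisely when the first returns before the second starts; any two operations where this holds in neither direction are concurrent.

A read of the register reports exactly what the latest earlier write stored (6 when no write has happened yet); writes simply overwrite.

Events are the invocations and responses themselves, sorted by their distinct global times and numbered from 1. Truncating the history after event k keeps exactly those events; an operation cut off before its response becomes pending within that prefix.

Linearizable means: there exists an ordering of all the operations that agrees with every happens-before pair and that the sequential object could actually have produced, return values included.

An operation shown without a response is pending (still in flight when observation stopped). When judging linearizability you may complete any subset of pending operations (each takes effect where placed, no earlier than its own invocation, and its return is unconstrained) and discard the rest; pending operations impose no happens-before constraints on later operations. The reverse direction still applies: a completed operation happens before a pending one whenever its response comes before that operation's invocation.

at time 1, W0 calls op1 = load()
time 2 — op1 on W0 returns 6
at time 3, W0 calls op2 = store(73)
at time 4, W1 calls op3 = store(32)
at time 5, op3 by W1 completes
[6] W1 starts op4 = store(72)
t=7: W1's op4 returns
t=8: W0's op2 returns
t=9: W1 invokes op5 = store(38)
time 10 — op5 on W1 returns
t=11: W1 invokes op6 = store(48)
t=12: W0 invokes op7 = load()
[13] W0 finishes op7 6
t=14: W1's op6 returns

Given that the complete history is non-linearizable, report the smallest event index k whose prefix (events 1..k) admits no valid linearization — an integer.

a valid linearization of events 1..12 exists, for instance op1, op2, op3, op4, op5:
after step 1 (op1 load() → 6): value 6
after step 2 (op2 store(73)): value 73
after step 3 (op3 store(32)): value 32
after step 4 (op4 store(72)): value 72
after step 5 (op5 store(38)): value 38
adding event 13 (op7 responds at 13) leaves no legal real-time order
every completion of the 1 pending operation (op6) was checked; none linearizes
take op1, op2, op3, op4, op5, op7 (pending dropped): step 6 already fails, because op7 load() → 6 cannot occur there
take op1, op3, op2, op4, op5, op7 (pending dropped): step 6 already fails, because op7 load() → 6 cannot occur there

13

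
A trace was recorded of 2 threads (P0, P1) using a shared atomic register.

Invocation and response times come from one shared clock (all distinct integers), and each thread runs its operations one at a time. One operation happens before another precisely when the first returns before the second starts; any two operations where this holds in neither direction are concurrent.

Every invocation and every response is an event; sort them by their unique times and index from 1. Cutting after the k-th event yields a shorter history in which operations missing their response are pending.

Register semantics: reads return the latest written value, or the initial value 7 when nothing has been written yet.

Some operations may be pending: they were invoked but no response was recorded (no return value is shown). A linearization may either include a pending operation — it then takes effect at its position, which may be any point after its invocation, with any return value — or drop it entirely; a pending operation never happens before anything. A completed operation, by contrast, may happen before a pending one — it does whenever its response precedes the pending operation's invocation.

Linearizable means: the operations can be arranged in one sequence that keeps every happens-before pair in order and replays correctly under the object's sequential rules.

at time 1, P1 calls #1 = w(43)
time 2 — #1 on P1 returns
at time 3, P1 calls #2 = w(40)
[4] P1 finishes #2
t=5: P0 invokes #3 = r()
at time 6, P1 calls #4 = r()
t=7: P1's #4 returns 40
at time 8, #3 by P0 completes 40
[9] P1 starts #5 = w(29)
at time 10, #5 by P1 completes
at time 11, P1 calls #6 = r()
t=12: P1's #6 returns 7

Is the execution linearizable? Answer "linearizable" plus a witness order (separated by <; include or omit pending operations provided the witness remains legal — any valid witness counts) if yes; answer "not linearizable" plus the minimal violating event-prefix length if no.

prefix check: 1..11 passes, 1..12 fails once #6's time-12 response joins
every one of the 2 real-time-consistent orders over 6 completed atomic register ops fails the sequential spec
one such order, #1, #2, #3, #4, #5, #6, breaks at step 6 where #6 r() → 7 is illegal
one such order, #1, #2, #4, #3, #5, #6, breaks at step 6 where #6 r() → 7 is illegal

not linearizable — minimal violating prefix: 12 events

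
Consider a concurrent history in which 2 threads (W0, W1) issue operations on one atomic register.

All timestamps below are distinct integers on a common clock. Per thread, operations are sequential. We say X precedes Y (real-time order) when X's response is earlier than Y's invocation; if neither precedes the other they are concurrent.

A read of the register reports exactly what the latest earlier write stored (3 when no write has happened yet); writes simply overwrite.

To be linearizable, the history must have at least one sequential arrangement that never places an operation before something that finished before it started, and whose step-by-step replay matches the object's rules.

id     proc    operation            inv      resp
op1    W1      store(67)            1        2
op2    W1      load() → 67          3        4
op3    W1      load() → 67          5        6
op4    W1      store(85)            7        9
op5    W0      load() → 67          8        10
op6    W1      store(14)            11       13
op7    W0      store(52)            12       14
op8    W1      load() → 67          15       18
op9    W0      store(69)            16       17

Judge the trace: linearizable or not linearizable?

through event 17 a valid linearization exists; event 18 (op8 responding at time 18) ends that
all 8 real-time-respecting orders fail — 9 completed atomic register operations, no legal replay
one such order, op1, op2, op3, op4, op5, op6, op7, op8, op9, breaks at step 5 where op5 load() → 67 is illegal
one such order, op1, op2, op3, op4, op5, op6, op7, op9, op8, breaks at step 5 where op5 load() → 67 is illegal

not linearizable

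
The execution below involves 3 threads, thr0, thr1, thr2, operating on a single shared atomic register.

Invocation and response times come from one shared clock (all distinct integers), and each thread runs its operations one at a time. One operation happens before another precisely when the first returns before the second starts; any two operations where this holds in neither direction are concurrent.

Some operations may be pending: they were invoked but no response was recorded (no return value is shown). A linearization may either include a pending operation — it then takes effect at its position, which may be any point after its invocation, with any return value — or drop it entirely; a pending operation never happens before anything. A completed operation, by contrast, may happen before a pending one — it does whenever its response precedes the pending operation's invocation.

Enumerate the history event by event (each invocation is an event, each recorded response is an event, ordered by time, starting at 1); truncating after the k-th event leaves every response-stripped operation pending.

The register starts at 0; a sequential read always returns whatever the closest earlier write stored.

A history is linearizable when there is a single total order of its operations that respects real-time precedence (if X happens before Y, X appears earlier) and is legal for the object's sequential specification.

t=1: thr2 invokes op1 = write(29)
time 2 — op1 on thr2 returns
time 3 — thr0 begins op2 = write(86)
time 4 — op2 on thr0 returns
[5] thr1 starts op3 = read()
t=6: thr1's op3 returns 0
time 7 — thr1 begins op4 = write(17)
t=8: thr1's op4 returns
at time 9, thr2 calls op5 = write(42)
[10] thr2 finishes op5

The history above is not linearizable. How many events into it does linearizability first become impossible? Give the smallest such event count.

events 1..5 are still linearizable — one witness is op1, op2:
1. op1 write(29), leaving value 29
2. op2 write(86), leaving value 86
with event 6 included (op3 responding at time 6), all real-time-consistent orders fail
take op1, op2, op3: step 3 already fails, because op3 read() → 0 cannot occur there

6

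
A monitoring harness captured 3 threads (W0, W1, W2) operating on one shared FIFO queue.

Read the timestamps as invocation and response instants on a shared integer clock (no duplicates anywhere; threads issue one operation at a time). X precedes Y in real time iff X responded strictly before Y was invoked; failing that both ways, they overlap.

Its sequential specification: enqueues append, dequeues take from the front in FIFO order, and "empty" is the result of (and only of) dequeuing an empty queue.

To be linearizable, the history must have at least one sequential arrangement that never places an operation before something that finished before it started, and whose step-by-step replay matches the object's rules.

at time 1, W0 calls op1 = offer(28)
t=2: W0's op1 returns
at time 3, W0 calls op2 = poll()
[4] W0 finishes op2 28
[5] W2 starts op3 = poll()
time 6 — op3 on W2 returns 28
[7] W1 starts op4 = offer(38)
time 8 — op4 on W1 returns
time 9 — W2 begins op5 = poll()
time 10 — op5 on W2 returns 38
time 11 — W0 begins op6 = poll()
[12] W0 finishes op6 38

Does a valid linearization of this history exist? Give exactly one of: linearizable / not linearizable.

prefix check: 1..5 passes, 1..6 fails once op3's time-6 response joins
exhaustive check: the 3 completed FIFO queue ops admit one real-time order; illegal
for example op1, op2, op3 fails at step 3: op3 poll() → 28 is not legal there

not linearizable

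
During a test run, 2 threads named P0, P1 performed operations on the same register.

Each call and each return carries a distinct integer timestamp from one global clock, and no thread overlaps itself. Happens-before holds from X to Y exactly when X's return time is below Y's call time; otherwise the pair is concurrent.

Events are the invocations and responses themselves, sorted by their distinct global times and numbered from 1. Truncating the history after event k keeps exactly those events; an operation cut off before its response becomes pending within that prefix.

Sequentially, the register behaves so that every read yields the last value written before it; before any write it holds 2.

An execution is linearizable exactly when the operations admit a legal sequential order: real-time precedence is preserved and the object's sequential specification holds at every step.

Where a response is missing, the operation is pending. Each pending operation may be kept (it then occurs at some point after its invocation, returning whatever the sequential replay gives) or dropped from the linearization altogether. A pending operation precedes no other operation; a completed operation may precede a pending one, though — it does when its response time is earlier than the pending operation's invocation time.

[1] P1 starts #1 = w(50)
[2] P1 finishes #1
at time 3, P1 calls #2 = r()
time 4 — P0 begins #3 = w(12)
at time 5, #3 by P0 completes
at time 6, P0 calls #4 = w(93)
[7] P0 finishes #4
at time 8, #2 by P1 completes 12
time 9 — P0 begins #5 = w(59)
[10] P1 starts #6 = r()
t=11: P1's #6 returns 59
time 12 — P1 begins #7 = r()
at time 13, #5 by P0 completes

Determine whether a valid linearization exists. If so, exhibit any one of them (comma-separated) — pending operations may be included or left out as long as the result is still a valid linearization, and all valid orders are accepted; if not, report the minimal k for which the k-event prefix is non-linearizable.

linearizable — witness: #1, #3, #2, #4, #5, #6

1. #1 w(50), leaving value 50
2. #3 w(12), leaving value 12
3. #2 r() → 12, leaving value 12
4. #4 w(93), leaving value 93
5. #5 w(59), leaving value 59
6. #6 r() → 59, leaving value 59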